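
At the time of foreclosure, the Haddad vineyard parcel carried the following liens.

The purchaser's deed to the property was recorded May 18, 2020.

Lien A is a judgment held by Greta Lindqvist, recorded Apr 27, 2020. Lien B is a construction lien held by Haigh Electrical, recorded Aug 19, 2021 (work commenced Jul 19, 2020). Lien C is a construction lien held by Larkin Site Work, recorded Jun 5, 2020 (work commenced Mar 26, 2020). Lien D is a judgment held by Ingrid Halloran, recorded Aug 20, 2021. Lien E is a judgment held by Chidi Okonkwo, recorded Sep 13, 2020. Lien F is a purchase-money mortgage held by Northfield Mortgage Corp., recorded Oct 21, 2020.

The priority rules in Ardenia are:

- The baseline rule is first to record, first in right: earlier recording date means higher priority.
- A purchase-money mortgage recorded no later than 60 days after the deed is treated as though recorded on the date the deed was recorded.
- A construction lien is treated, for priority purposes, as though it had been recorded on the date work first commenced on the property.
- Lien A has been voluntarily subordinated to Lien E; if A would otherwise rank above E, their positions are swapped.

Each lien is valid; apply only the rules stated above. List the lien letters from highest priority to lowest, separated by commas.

Effective dates: B relates back to Jul 19, 2020 (work commenced); C is treated as recorded Mar 26, 2020, the work-commencement date; F was recorded 156 days after the deed, outside the 60-day window, so it keeps its recording date.
By effective date: C (Mar 26, 2020), A (Apr 27, 2020), B (Jul 19, 2020), E (Sep 13, 2020), F (Oct 21, 2020), D (Aug 20, 2021).
Because A would otherwise rank above E, the subordination swaps them.

C, E, B, A, F, D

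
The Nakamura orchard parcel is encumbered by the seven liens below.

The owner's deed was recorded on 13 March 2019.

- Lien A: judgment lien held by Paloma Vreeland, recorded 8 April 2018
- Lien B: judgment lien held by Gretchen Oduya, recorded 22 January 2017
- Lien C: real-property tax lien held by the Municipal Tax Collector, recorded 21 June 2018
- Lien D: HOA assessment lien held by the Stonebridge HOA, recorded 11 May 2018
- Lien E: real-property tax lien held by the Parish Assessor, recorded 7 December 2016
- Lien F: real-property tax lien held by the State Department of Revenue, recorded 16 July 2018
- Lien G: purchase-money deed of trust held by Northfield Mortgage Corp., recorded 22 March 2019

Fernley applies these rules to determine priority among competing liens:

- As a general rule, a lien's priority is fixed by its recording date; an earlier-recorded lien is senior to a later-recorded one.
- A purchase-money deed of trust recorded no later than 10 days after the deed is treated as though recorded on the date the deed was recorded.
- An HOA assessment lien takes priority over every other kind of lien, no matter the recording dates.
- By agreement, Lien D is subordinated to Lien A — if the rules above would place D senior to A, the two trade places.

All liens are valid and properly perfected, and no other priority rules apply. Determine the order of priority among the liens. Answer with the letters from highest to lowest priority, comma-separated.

A, E, B, D, C, F, G

Effective dates: G was recorded within the 10-day window, so its effective date is the deed date 13 March 2019.
As an HOA assessment lien, D is senior to every other lien.
Remaining liens by effective date: E (7 December 2016), B (22 January 2017), A (8 April 2018), C (21 June 2018), F (16 July 2018), G (13 March 2019).
D is senior to A before the subordination, so the two trade places.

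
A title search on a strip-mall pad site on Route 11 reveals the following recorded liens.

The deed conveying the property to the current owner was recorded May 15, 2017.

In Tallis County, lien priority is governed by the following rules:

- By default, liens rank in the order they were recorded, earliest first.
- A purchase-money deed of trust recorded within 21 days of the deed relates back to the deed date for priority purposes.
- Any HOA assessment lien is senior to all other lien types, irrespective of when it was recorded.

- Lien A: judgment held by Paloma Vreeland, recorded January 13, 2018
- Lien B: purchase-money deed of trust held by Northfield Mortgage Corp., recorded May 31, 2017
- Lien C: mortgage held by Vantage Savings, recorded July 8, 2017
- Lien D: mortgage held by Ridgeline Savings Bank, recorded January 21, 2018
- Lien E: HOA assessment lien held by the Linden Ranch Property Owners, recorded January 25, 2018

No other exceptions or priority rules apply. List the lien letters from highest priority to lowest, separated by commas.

Effective dates after the stated exceptions: B was recorded within the 21-day window, so its effective date is the deed date May 15, 2017.
As an HOA assessment lien, E is senior to every other lien.
Remaining liens by effective date: B (May 15, 2017), C (July 8, 2017), A (January 13, 2018), D (January 21, 2018).

E, B, C, A, D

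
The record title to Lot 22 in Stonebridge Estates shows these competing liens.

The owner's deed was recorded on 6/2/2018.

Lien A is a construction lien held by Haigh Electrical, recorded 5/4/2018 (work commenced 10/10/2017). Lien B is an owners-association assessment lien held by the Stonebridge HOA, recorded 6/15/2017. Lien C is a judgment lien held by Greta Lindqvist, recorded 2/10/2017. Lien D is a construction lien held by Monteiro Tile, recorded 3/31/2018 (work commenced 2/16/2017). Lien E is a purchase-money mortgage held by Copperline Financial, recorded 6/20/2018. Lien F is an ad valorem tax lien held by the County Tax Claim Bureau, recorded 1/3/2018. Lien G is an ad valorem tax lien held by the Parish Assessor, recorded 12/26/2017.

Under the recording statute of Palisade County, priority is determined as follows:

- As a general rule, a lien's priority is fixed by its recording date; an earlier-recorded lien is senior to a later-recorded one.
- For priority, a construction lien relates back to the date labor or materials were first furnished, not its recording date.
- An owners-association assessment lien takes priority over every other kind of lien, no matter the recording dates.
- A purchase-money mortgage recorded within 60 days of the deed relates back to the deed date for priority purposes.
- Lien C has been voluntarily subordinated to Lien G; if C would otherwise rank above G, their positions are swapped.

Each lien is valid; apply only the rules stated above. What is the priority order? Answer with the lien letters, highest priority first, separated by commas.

B, G, D, A, C, F, E

Adjusting effective dates: A's effective date is 10/10/2017, when work began; D is treated as recorded 2/16/2017, the work-commencement date; E was recorded within the 60-day window, so its effective date is the deed date 6/2/2018.
B is an owners-association assessment lien, so it outranks all other liens regardless of date.
Among the remaining liens, by effective date: C (2/10/2017), D (2/16/2017), A (10/10/2017), G (12/26/2017), F (1/3/2018), E (6/2/2018).
C is senior to G before the subordination, so the two trade places.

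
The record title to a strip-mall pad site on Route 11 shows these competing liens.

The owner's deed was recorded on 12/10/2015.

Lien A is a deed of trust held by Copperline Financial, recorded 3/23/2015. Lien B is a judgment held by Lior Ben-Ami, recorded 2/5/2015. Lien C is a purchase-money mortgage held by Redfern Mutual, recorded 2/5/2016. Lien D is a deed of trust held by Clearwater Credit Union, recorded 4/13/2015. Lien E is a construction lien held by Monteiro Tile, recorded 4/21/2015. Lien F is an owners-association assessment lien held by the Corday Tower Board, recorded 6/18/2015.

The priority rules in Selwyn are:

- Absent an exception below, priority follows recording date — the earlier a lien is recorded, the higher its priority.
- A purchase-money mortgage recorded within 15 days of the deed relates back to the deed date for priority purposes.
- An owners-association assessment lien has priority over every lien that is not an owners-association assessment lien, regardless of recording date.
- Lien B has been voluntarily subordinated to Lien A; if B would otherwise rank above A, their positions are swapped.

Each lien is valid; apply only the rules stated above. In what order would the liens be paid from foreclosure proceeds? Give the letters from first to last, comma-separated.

First, effective dates: C was recorded 57 days after the deed — beyond 15 days — so no relation-back applies.
F, as an owners-association assessment lien, has superpriority and ranks first.
Ordering the rest by effective date: B (2/5/2015), A (3/23/2015), D (4/13/2015), E (4/21/2015), C (2/5/2016).
Because B would otherwise rank above A, the subordination swaps them.

F, A, B, D, E, C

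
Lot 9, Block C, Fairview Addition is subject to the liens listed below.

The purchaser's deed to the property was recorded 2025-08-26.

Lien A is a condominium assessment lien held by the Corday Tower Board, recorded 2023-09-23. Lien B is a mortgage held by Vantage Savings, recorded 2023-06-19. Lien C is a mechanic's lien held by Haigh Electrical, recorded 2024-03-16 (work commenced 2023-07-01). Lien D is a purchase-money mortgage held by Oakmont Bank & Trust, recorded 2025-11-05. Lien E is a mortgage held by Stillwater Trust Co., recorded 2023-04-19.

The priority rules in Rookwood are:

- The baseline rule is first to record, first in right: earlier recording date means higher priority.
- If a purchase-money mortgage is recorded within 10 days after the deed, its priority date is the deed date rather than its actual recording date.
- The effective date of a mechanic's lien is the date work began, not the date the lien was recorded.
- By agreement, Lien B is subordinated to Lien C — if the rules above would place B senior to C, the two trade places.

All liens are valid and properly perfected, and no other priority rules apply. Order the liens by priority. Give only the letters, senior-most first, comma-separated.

E, C, B, A, D

First, effective dates: C's effective date is 2023-07-01, when work began; D was recorded 71 days after the deed, outside the 10-day window, so it keeps its recording date.
Ordering by effective date: E (2023-04-19), B (2023-06-19), C (2023-07-01), A (2023-09-23), D (2025-11-05).
B is senior to C before the subordination, so the two trade places.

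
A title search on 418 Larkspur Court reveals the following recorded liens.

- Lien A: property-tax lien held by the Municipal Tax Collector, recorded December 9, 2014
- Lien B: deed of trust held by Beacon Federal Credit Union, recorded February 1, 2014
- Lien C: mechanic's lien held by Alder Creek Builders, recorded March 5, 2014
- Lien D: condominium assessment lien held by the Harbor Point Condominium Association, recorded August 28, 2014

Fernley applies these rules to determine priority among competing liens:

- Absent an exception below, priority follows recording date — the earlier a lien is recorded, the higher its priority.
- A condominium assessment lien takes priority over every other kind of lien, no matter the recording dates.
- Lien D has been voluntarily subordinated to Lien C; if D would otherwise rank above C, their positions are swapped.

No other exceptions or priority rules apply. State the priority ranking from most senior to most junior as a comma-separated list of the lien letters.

As a condominium assessment lien, D is senior to every other lien.
Remaining liens by effective date: B (February 1, 2014), C (March 5, 2014), A (December 9, 2014).
The subordination applies — D was senior to C — so D and C swap.

C, B, D, A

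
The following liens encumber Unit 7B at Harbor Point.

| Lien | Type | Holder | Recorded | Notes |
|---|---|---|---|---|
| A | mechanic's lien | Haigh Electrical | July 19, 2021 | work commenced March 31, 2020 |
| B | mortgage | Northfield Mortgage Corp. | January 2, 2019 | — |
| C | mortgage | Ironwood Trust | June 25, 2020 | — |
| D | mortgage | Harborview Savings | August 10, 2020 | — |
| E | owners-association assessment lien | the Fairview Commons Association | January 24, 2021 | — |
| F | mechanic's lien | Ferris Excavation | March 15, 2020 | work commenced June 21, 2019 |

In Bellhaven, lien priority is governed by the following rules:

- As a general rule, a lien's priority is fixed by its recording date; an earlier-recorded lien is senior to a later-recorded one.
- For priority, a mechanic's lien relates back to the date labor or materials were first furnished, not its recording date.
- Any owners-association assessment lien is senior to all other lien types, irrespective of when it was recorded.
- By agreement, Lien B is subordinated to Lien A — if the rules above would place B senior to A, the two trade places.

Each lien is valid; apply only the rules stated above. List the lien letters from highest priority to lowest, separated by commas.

First, effective dates: A's effective date is March 31, 2020, when work began; F relates back to June 21, 2019 (work commenced).
E is an owners-association assessment lien and takes priority over every other lien.
Remaining liens by effective date: B (January 2, 2019), F (June 21, 2019), A (March 31, 2020), C (June 25, 2020), D (August 10, 2020).
Because B would otherwise rank above A, the subordination swaps them.

E, A, F, B, C, D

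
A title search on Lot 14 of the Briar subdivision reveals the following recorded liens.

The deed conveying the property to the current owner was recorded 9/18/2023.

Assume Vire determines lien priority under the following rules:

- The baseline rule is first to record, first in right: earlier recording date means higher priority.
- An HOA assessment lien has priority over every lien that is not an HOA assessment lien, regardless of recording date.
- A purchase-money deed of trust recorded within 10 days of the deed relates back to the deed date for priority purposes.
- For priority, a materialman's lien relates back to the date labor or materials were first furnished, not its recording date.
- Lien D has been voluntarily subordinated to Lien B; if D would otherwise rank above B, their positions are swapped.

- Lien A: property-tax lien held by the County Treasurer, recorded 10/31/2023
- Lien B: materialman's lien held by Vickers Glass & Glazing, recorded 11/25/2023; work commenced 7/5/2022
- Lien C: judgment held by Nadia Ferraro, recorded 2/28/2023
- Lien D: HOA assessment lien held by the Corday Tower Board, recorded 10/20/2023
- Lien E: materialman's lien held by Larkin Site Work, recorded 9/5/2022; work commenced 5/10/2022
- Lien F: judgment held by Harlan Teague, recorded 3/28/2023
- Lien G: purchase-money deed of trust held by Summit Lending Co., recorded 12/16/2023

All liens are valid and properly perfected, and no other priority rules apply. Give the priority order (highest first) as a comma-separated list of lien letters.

Effective dates after the stated exceptions: B relates back to 7/5/2022 (work commenced); E's effective date is 5/10/2022, when work began; G was recorded 89 days after the deed, outside the 10-day window, so it keeps its recording date.
D, as an HOA assessment lien, has superpriority and ranks first.
Ordering the rest by effective date: E (5/10/2022), B (7/5/2022), C (2/28/2023), F (3/28/2023), A (10/31/2023), G (12/16/2023).
D is senior to B before the subordination, so the two trade places.

B, E, D, C, F, A, G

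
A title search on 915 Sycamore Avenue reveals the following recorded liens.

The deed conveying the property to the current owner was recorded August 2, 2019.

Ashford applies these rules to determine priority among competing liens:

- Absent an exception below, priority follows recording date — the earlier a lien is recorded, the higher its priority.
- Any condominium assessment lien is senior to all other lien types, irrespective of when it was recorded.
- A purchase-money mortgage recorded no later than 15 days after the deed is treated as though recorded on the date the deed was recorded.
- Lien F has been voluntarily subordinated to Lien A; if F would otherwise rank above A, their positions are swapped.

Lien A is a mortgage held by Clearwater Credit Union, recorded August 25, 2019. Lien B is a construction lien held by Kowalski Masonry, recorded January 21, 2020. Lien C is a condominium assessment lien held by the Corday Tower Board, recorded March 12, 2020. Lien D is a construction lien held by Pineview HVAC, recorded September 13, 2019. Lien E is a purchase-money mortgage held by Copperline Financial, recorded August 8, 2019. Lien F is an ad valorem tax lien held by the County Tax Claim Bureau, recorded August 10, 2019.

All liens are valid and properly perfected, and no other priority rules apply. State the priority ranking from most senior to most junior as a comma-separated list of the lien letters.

Effective dates after the stated exceptions: E relates back to the deed date August 2, 2019.
C is a condominium assessment lien, so it outranks all other liens regardless of date.
Among the remaining liens, by effective date: E (August 2, 2019), F (August 10, 2019), A (August 25, 2019), D (September 13, 2019), B (January 21, 2020).
The subordination applies — F was senior to A — so F and A swap.

C, E, A, F, D, B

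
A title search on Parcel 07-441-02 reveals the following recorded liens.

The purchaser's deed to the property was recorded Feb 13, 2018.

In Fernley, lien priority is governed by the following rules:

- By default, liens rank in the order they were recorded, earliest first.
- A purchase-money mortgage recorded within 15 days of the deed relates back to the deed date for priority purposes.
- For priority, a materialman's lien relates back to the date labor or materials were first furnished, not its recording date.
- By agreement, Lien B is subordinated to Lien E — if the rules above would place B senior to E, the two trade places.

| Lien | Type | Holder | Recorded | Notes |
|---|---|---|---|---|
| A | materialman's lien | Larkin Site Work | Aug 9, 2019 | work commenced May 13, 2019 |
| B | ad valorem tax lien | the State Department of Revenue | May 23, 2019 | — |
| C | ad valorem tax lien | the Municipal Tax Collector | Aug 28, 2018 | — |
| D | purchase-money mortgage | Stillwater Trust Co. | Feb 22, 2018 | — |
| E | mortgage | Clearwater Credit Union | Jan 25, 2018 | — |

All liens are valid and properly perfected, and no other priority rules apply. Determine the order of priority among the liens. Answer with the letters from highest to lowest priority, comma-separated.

Adjusting effective dates: A's effective date is May 13, 2019, when work began; D relates back to the deed date Feb 13, 2018.
By effective date: E (Jan 25, 2018), D (Feb 13, 2018), C (Aug 28, 2018), A (May 13, 2019), B (May 23, 2019).
B is already junior to E, so the subordination agreement changes nothing.

E, D, C, A, B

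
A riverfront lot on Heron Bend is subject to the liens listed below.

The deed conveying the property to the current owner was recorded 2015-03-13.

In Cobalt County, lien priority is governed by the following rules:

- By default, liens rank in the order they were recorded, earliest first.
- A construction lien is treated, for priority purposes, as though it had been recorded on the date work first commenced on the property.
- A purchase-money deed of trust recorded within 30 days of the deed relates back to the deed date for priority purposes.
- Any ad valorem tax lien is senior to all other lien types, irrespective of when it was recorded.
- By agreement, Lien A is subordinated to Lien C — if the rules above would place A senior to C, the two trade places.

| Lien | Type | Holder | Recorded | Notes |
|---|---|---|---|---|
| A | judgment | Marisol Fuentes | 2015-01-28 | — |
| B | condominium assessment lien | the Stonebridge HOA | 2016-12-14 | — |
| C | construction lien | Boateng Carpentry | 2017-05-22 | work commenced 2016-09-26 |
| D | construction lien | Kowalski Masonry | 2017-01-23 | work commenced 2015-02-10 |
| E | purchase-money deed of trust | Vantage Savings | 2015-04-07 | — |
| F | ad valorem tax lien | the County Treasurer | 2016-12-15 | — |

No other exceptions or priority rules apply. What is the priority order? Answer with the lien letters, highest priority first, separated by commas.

F, C, D, E, A, B

Effective dates: C's effective date is 2016-09-26, when work began; D relates back to 2015-02-10 (work commenced); E was recorded within the 30-day window, so its effective date is the deed date 2015-03-13.
As an ad valorem tax lien, F is senior to every other lien.
Remaining liens by effective date: A (2015-01-28), D (2015-02-10), E (2015-03-13), C (2016-09-26), B (2016-12-14).
A would otherwise be senior to C, so under the subordination agreement A and C exchange positions.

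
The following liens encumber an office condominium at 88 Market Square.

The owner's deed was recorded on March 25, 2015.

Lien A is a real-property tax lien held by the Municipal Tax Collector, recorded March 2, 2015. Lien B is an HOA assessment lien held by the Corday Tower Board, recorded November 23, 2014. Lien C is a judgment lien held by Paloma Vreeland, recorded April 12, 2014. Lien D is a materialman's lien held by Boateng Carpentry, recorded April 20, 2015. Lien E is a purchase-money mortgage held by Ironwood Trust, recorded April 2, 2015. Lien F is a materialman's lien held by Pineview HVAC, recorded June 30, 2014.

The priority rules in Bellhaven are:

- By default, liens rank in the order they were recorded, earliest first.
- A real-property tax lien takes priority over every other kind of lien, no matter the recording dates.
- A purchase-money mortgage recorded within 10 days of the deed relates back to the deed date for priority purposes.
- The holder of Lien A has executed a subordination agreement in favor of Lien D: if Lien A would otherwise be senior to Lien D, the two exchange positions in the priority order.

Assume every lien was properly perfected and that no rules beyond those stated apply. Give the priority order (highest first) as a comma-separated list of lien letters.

First, effective dates: E relates back to the deed date March 25, 2015.
As a real-property tax lien, A is senior to every other lien.
Remaining liens by effective date: C (April 12, 2014), F (June 30, 2014), B (November 23, 2014), E (March 25, 2015), D (April 20, 2015).
Because A would otherwise rank above D, the subordination swaps them.

D, C, F, B, E, A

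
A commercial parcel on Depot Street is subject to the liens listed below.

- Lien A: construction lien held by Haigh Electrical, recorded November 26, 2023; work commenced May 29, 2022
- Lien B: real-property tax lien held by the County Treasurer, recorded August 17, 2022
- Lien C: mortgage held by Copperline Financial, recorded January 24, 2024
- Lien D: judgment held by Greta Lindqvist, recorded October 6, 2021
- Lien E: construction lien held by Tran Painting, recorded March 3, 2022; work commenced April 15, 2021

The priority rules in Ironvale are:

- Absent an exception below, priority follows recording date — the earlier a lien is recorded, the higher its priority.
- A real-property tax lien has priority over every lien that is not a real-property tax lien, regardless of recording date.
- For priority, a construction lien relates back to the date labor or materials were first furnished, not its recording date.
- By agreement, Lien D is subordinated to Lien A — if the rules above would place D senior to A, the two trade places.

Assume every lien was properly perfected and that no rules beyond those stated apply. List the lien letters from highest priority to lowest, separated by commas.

B, E, A, D, C

Effective dates: A is treated as recorded May 29, 2022, the work-commencement date; E relates back to April 15, 2021 (work commenced).
B is a real-property tax lien and takes priority over every other lien.
Among the remaining liens, by effective date: E (April 15, 2021), D (October 6, 2021), A (May 29, 2022), C (January 24, 2024).
D would otherwise be senior to A, so under the subordination agreement D and A exchange positions.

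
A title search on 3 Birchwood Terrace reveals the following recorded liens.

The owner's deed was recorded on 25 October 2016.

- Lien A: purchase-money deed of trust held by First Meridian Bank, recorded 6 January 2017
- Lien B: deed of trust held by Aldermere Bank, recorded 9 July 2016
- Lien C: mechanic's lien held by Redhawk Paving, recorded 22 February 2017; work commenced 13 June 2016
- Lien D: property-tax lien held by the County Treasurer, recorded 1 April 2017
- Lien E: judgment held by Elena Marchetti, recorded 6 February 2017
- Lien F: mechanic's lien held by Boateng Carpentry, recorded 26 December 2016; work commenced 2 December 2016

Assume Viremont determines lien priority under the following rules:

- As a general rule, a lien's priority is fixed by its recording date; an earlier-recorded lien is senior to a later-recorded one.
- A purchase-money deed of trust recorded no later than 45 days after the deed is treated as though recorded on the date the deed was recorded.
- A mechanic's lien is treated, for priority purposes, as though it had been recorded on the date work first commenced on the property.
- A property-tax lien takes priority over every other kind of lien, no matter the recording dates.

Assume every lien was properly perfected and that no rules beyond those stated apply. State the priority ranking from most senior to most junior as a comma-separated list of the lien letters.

Effective dates: A was recorded 73 days after the deed, outside the 45-day window, so it keeps its recording date; C relates back to 13 June 2016 (work commenced); F is treated as recorded 2 December 2016, the work-commencement date.
D is a property-tax lien, so it outranks all other liens regardless of date.
Ordering the rest by effective date: C (13 June 2016), B (9 July 2016), F (2 December 2016), A (6 January 2017), E (6 February 2017).

D, C, B, F, A, E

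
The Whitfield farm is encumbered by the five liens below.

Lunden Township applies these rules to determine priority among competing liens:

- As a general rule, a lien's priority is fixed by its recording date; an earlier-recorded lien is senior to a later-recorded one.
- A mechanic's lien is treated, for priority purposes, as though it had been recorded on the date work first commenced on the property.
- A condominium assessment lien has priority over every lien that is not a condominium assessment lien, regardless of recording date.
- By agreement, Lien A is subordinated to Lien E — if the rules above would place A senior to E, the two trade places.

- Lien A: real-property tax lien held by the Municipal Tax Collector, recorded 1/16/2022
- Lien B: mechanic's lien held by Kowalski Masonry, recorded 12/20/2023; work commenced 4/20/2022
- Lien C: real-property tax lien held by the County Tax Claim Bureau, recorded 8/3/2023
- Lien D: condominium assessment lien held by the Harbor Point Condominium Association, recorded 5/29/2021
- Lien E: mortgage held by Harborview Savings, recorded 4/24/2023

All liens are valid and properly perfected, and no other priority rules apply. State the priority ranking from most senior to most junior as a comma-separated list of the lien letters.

D, E, B, A, C

Effective dates after the stated exceptions: B's effective date is 4/20/2022, when work began.
D is a condominium assessment lien, so it outranks all other liens regardless of date.
Remaining liens by effective date: A (1/16/2022), B (4/20/2022), E (4/24/2023), C (8/3/2023).
A is senior to E before the subordination, so the two trade places.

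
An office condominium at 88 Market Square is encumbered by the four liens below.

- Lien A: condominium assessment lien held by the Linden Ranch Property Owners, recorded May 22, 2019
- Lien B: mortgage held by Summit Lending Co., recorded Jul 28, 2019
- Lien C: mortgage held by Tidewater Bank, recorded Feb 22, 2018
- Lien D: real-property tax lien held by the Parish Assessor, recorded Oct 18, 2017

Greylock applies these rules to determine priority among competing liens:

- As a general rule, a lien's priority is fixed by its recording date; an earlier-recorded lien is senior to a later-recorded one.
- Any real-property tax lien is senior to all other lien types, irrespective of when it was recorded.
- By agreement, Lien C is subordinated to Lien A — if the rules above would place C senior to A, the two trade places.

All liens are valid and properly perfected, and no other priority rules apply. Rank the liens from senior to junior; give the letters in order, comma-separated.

D is a real-property tax lien and takes priority over every other lien.
Remaining liens by effective date: C (Feb 22, 2018), A (May 22, 2019), B (Jul 28, 2019).
C would otherwise be senior to A, so under the subordination agreement C and A exchange positions.

D, A, C, B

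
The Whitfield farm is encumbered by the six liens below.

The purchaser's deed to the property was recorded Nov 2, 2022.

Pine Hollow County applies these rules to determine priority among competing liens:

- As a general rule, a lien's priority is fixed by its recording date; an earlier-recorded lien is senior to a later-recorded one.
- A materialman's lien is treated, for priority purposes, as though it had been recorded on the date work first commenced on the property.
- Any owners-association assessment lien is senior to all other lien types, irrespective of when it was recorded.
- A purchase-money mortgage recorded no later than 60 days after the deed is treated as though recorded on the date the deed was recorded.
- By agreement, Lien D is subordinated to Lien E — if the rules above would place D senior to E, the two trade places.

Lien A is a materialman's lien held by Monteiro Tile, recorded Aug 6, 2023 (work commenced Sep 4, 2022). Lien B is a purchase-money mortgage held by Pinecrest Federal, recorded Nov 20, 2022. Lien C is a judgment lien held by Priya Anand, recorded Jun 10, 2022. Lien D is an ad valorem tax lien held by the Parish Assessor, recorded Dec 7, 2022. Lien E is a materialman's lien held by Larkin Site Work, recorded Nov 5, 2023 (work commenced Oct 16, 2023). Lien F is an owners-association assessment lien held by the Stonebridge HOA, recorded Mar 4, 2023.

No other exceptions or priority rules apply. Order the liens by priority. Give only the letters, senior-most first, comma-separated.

Effective dates: A is treated as recorded Sep 4, 2022, the work-commencement date; B was recorded within the 60-day window, so its effective date is the deed date Nov 2, 2022; E is treated as recorded Oct 16, 2023, the work-commencement date.
F, as an owners-association assessment lien, has superpriority and ranks first.
The other liens, earliest effective date first: C (Jun 10, 2022), A (Sep 4, 2022), B (Nov 2, 2022), D (Dec 7, 2022), E (Oct 16, 2023).
D is senior to E before the subordination, so the two trade places.

F, C, A, B, E, D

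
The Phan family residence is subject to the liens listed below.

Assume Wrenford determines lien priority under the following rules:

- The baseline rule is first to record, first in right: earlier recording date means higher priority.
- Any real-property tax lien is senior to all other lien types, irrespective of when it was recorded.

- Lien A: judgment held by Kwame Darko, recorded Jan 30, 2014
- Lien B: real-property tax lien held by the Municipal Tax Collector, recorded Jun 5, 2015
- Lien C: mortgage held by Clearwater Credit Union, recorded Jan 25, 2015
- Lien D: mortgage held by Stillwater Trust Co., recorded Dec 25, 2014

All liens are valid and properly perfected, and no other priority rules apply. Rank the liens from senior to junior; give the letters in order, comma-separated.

B, as a real-property tax lien, has superpriority and ranks first.
Among the remaining liens, by effective date: A (Jan 30, 2014), D (Dec 25, 2014), C (Jan 25, 2015).

B, A, D, C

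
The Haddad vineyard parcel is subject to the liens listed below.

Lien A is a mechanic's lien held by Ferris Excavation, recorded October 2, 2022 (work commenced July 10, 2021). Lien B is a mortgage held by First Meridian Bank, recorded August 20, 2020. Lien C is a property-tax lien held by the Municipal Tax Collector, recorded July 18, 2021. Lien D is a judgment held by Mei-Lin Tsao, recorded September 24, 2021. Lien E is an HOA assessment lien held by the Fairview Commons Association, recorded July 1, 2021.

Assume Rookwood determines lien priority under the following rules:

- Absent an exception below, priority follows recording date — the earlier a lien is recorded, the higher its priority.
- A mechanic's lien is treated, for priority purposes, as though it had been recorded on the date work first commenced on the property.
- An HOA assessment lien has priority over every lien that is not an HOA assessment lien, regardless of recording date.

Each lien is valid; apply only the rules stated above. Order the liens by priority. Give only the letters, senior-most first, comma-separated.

E, B, A, C, D

Effective dates after the stated exceptions: A relates back to July 10, 2021 (work commenced).
As an HOA assessment lien, E is senior to every other lien.
Among the remaining liens, by effective date: B (August 20, 2020), A (July 10, 2021), C (July 18, 2021), D (September 24, 2021).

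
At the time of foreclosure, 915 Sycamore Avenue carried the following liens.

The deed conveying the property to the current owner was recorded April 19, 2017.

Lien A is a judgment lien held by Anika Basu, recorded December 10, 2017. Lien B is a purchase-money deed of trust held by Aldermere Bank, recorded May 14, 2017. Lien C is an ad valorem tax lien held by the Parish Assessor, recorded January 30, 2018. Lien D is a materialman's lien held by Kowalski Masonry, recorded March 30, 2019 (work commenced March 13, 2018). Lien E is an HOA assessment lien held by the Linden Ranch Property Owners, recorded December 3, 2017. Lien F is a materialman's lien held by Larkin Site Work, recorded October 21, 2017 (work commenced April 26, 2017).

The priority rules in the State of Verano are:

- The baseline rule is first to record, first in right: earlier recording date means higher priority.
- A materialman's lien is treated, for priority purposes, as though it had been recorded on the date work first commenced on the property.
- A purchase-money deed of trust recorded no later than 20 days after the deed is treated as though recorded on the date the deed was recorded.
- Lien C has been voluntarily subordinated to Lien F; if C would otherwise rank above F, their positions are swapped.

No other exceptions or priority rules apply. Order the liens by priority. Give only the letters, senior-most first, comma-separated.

Effective dates after the stated exceptions: B was recorded 25 days after the deed, outside the 20-day window, so it keeps its recording date; D's effective date is March 13, 2018, when work began; F is treated as recorded April 26, 2017, the work-commencement date.
Sorted by effective date: F (April 26, 2017), B (May 14, 2017), E (December 3, 2017), A (December 10, 2017), C (January 30, 2018), D (March 13, 2018).
C is already junior to F, so the subordination agreement changes nothing.

F, B, E, A, C, D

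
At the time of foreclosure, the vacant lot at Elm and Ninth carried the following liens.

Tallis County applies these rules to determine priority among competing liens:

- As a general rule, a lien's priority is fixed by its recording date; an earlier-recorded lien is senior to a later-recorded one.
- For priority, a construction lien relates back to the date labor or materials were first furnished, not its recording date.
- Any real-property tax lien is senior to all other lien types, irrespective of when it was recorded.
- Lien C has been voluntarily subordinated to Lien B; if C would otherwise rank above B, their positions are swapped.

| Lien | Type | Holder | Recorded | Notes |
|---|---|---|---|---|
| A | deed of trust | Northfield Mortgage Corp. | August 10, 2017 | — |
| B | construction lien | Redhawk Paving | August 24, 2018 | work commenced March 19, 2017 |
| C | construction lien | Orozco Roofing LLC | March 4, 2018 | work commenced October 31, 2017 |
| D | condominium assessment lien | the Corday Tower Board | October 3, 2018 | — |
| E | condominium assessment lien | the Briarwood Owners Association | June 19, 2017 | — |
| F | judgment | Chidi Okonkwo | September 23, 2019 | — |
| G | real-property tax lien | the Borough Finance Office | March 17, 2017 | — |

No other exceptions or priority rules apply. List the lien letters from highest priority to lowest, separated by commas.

G, B, E, A, C, D, F

First, effective dates: B's effective date is March 19, 2017, when work began; C is treated as recorded October 31, 2017, the work-commencement date.
G, as a real-property tax lien, has superpriority and ranks first.
Among the remaining liens, by effective date: B (March 19, 2017), E (June 19, 2017), A (August 10, 2017), C (October 31, 2017), D (October 3, 2018), F (September 23, 2019).
C is already junior to B, so the subordination agreement changes nothing.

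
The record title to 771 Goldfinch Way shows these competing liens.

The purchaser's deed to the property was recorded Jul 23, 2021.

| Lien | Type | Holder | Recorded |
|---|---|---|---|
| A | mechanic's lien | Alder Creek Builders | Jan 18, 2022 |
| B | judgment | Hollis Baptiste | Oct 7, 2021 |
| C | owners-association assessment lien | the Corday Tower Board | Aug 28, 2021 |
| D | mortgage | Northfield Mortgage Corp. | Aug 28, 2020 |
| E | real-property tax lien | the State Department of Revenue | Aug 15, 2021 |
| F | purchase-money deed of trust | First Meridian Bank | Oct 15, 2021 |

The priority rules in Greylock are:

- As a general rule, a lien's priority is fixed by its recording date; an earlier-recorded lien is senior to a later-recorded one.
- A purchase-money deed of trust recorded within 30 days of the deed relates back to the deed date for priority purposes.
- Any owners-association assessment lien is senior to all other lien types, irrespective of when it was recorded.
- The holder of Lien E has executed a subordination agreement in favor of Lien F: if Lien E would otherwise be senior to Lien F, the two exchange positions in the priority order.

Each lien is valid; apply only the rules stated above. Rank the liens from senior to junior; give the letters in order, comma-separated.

Effective dates: F was recorded 84 days after the deed, outside the 30-day window, so it keeps its recording date.
C is an owners-association assessment lien and takes priority over every other lien.
The other liens, earliest effective date first: D (Aug 28, 2020), E (Aug 15, 2021), B (Oct 7, 2021), F (Oct 15, 2021), A (Jan 18, 2022).
Because E would otherwise rank above F, the subordination swaps them.

C, D, F, B, E, A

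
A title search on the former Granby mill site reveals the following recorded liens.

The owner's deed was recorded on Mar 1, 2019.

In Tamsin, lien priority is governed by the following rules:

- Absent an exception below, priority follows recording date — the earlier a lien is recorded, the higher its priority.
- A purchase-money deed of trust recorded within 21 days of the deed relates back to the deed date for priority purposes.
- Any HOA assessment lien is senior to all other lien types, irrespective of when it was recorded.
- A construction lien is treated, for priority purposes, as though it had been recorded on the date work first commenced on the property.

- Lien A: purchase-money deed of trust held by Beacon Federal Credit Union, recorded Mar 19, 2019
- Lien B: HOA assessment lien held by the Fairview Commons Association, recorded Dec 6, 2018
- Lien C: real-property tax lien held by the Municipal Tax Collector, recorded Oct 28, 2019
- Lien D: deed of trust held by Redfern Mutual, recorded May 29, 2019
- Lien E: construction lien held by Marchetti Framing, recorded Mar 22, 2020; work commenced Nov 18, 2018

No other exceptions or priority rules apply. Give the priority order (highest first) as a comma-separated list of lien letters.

B, E, A, D, C

Adjusting effective dates: A relates back to the deed date Mar 1, 2019; E relates back to Nov 18, 2018 (work commenced).
As an HOA assessment lien, B is senior to every other lien.
Ordering the rest by effective date: E (Nov 18, 2018), A (Mar 1, 2019), D (May 29, 2019), C (Oct 28, 2019).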